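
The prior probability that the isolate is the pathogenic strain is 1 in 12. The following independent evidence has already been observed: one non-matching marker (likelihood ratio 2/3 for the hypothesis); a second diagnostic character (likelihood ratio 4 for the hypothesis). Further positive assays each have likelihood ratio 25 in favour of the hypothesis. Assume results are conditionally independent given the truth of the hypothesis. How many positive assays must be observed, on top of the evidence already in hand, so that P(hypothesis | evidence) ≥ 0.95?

2

Prior odds = (1/12)/(11/12) = 1/11.
Combined Bayes factor of the evidence already in hand = (2/3) × 4 = 8/3.
Odds after that evidence = (1/11) × 8/3 = 8/33.
Target odds = 0.95/0.05 = 19.
Need 25ⁿ ≥ 19 ÷ (8/33) = 78.375.
25¹ = 25 falls short of 78.375 but 25² = 625 reaches it, so n = 2.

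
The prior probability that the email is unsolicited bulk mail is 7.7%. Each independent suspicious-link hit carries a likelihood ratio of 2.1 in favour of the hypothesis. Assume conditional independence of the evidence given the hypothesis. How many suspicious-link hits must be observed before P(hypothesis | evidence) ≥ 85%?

6

Prior odds = 0.077/0.923 = 77/923.
Likelihood ratio per suspicious-link hit = 2.1.
Target odds: 0.85 ÷ 0.15 = 17/3.
Require 2.1ⁿ ≥ 17/3 ÷ (77/923) = 15691/231.
2.1⁵ = 4084101/100000 falls short of 15691/231 but 2.1⁶ = 85766121/1000000 reaches it, so n = 6.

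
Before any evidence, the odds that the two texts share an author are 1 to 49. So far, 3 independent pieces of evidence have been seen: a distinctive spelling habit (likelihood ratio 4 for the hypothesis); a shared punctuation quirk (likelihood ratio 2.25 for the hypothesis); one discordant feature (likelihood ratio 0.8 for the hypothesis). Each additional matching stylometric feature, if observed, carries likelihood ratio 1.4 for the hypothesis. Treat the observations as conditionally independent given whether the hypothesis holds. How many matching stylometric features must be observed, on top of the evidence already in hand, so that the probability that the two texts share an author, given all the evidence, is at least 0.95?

15

Prior odds = 1/49.
Combined Bayes factor of the evidence already in hand = 4 × 2.25 × 0.8 = 7.2.
Odds after that evidence = (1/49) × 7.2 = 36/245.
Target odds = 0.95/0.05 = 19.
Need 1.4ⁿ ≥ 19 ÷ (36/245) = 4655/36.
1.4¹⁴ ≈111.12 falls short of 4655/36 but 1.4¹⁵ ≈155.568 reaches it, so n = 15.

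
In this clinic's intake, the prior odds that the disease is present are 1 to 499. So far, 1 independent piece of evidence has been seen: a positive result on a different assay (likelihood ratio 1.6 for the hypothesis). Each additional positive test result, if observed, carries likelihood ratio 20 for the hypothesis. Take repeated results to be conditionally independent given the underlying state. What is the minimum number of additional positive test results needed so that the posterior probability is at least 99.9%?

Prior odds = 1/499.
Bayes factor of the evidence already in hand = 1.6.
Odds after that evidence = (1/499) × 1.6 = 8/2495.
Target odds = 0.999/0.001 = 999.
Need 20ⁿ ≥ 999 ÷ (8/2495) = 311563.125.
20⁴ = 160000 falls short of 311563.125 but 20⁵ = 3200000 reaches it, so n = 5.

5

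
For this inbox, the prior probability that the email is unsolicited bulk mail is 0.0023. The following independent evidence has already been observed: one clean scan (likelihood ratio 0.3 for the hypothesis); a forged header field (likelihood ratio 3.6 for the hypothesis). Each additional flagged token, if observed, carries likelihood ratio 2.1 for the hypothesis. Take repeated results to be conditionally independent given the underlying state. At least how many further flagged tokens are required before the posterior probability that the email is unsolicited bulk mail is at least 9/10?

12

Prior odds = 0.0023/0.9977 = 23/9977.
Combined Bayes factor of the evidence already in hand = 0.3 × 3.6 = 1.08.
Odds after that evidence = (23/9977) × 1.08 = 621/249425.
Target odds = 0.9/0.1 = 9.
Need 2.1ⁿ ≥ 9 ÷ (621/249425) = 249425/69.
2.1¹¹ ≈3502.78 falls short of 249425/69 but 2.1¹² ≈7355.83 reaches it, so n = 12.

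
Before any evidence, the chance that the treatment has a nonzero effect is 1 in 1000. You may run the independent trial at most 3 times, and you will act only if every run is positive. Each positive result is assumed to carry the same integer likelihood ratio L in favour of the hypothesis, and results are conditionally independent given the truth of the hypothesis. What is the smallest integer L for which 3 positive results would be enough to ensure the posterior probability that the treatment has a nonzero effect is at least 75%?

Prior odds = 0.001/0.999 = 1/999.
Target odds = 0.75/0.25 = 3.
Need L³ ≥ 3 ÷ (1/999) = 2997.
14³ = 2744 < 2997 ≤ 3375 = 15³, so L = 15.

15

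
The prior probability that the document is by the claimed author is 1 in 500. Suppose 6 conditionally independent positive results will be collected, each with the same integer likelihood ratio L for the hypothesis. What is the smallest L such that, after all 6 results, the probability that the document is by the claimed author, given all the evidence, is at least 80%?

4

Prior odds = 0.002/0.998 = 1/499.
Target odds = 0.8/0.2 = 4.
Need L⁶ ≥ 4 ÷ (1/499) = 1996.
3⁶ = 729 < 1996 ≤ 4096 = 4⁶, so L = 4.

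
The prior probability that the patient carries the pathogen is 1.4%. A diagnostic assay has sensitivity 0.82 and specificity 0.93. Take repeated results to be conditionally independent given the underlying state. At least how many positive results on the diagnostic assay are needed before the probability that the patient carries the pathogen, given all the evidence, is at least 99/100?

Prior odds: 0.014 ÷ 0.986 = 7/493.
False-positive rate = 1 − 0.93 = 0.07; likelihood ratio of a positive = 0.82/0.07 = 82/7.
Target posterior odds = 0.99/0.01 = 99.
Need (7/493) × (82/7)ⁿ ≥ 99, i.e. (82/7)ⁿ ≥ 48807/7.
(82/7)³ = 551368/343 falls short of 48807/7 but (82/7)⁴ = 45212176/2401 reaches it, so n = 4.

4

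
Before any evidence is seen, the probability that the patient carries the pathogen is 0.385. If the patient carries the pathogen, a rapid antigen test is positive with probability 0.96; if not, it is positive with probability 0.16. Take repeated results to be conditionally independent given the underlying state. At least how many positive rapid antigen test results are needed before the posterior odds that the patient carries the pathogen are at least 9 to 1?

Prior odds = 0.385/0.615 = 77/123.
Likelihood ratio of a positive = 0.96/0.16 = 6.
Target odds = 9.
Need (77/123) × 6ⁿ ≥ 9, i.e. 6ⁿ ≥ 1107/77.
6¹ = 6 falls short of 1107/77 but 6² = 36 reaches it, so n = 2.

2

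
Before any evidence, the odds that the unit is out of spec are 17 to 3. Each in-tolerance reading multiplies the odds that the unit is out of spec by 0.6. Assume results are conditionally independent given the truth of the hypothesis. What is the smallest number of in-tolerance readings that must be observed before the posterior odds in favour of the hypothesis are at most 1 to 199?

14

Prior odds = 17/3.
Likelihood ratio per in-tolerance reading = 0.6.
Target odds = 1/199.
Need (17/3) × 0.6ⁿ ≤ 1/199, i.e. 0.6ⁿ ≤ 3/3383.
0.6¹³ ≈0.00130607 is still above 3/3383 but 0.6¹⁴ ≈0.000783642 is at or below it, so n = 14.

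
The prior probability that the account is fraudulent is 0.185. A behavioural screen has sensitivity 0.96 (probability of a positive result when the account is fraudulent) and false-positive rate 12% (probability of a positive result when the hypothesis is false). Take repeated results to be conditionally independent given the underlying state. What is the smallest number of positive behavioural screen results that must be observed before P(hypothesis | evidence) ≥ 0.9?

2

Prior odds: 0.185 ÷ 0.815 = 37/163.
Likelihood ratio of a positive result = 0.96/0.12 = 8.
Target odds: 0.9 ÷ 0.1 = 9.
Require 8ⁿ ≥ 9 ÷ (37/163) = 1467/37.
8¹ = 8 falls short of 1467/37 but 8² = 64 reaches it, so n = 2.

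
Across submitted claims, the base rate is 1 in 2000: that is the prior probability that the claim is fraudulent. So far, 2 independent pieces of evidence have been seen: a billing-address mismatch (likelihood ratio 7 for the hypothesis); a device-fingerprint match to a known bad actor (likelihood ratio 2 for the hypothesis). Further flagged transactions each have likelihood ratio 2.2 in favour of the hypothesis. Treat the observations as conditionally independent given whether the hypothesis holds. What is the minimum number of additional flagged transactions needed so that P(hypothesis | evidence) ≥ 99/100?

13

Prior odds = 0.0005/0.9995 = 1/1999.
Combined Bayes factor of the evidence already in hand = 7 × 2 = 14.
Odds after that evidence = (1/1999) × 14 = 14/1999.
Target odds = 0.99/0.01 = 99.
Need 2.2ⁿ ≥ 99 ÷ (14/1999) = 197901/14.
2.2¹² ≈12855 falls short of 197901/14 but 2.2¹³ ≈28281 reaches it, so n = 13.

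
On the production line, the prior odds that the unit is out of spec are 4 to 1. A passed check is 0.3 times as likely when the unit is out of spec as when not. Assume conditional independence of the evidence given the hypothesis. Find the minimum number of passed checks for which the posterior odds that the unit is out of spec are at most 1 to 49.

5

Prior odds = 4.
Likelihood ratio per passed check = 0.3.
Target odds = 1/49.
Require 0.3ⁿ ≤ 1/49 ÷ 4 = 1/196.
0.3⁴ = 0.0081 is still above 1/196 but 0.3⁵ = 243/100000 is at or below it, so n = 5.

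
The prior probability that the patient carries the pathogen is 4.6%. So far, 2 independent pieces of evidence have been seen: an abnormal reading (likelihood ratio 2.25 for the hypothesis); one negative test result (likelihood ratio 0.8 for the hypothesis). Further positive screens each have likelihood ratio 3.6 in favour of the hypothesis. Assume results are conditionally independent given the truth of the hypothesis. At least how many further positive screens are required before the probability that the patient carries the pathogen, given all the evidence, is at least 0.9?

4

Prior odds = 0.046/0.954 = 23/477.
Combined Bayes factor of the evidence already in hand = 2.25 × 0.8 = 1.8.
Odds after that evidence = (23/477) × 1.8 = 23/265.
Target odds = 0.9/0.1 = 9.
Need 3.6ⁿ ≥ 9 ÷ (23/265) = 2385/23.
3.6³ = 46.656 falls short of 2385/23 but 3.6⁴ = 167.9616 reaches it, so n = 4.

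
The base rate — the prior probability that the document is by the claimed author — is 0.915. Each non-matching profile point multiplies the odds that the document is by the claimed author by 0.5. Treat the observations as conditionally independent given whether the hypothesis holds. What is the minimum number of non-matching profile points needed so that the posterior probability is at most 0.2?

6

Prior odds: 0.915 ÷ 0.085 = 183/17.
Likelihood ratio per non-matching profile point = 0.5.
Target posterior odds = 0.2/0.8 = 0.25.
Need (183/17) × 0.5ⁿ ≤ 0.25, i.e. 0.5ⁿ ≤ 17/732.
0.5⁵ = 0.03125 is still above 17/732 but 0.5⁶ = 0.015625 is at or below it, so n = 6.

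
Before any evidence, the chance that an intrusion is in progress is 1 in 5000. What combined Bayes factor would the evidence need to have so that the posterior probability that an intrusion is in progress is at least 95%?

Prior odds = 0.0002/0.9998 = 1/4999.
Target odds = 0.95/0.05 = 19.
Required Bayes factor = 19 ÷ (1/4999) = 94981.

94981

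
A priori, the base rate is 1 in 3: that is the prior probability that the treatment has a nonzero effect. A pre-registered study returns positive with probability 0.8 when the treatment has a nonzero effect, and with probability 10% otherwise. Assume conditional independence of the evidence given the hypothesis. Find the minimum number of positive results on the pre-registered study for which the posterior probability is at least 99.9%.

Prior odds: (1/3) ÷ (2/3) = 0.5.
Likelihood ratio of a positive result = 0.8/0.1 = 8.
Target odds: 0.999 ÷ 0.001 = 999.
Require 8ⁿ ≥ 999 ÷ 0.5 = 1998.
8³ = 512 falls short of 1998 but 8⁴ = 4096 reaches it, so n = 4.

4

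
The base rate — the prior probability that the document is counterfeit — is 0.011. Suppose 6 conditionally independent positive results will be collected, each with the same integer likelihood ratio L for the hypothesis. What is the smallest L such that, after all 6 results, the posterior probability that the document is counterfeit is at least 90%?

Prior odds = 0.011/0.989 = 11/989.
Target odds = 0.9/0.1 = 9.
Need L⁶ ≥ 9 ÷ (11/989) = 8901/11.
3⁶ = 729 < 8901/11 ≤ 4096 = 4⁶, so L = 4.

4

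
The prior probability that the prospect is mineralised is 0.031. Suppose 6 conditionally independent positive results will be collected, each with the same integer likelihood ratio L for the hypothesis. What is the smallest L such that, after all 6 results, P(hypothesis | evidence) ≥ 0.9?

Prior odds = 0.031/0.969 = 31/969.
Target odds = 0.9/0.1 = 9.
Need L⁶ ≥ 9 ÷ (31/969) = 8721/31.
2⁶ = 64 < 8721/31 ≤ 729 = 3⁶, so L = 3.

3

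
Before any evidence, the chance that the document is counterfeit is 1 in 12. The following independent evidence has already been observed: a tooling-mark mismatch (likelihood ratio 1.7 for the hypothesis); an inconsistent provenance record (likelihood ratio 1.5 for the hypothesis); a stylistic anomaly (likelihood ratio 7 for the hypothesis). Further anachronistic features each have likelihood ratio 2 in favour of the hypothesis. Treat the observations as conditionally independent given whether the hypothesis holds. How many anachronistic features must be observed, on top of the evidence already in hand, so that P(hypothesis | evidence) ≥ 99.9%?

10

Prior odds = (1/12)/(11/12) = 1/11.
Combined Bayes factor of the evidence already in hand = 1.7 × 1.5 × 7 = 17.85.
Odds after that evidence = (1/11) × 17.85 = 357/220.
Target odds = 0.999/0.001 = 999.
Need 2ⁿ ≥ 999 ÷ (357/220) = 73260/119.
2⁹ = 512 falls short of 73260/119 but 2¹⁰ = 1024 reaches it, so n = 10.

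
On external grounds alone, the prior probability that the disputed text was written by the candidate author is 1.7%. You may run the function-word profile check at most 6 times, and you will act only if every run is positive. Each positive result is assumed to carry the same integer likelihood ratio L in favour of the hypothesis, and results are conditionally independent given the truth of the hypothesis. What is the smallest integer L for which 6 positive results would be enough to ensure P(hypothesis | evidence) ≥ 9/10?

3

Prior odds = 0.017/0.983 = 17/983.
Target odds = 0.9/0.1 = 9.
Need L⁶ ≥ 9 ÷ (17/983) = 8847/17.
2⁶ = 64 < 8847/17 ≤ 729 = 3⁶, so L = 3.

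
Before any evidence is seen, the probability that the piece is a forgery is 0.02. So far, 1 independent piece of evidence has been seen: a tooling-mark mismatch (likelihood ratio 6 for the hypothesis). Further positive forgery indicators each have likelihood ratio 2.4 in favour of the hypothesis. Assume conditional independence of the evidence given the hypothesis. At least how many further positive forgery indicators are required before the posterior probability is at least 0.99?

8

Prior odds = 0.02/0.98 = 1/49.
Bayes factor of the evidence already in hand = 6.
Odds after that evidence = (1/49) × 6 = 6/49.
Target odds = 0.99/0.01 = 99.
Need 2.4ⁿ ≥ 99 ÷ (6/49) = 808.5.
2.4⁷ = 35831808/78125 falls short of 808.5 but 2.4⁸ = 429981696/390625 reaches it, so n = 8.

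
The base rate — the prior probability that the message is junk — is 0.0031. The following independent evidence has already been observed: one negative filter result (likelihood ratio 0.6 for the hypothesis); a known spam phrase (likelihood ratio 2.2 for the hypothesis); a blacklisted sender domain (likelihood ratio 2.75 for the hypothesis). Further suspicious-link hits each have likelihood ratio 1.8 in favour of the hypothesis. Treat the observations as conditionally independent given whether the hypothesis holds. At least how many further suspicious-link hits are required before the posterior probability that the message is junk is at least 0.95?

13

Prior odds = 0.0031/0.9969 = 31/9969.
Combined Bayes factor of the evidence already in hand = 0.6 × 2.2 × 2.75 = 3.63.
Odds after that evidence = (31/9969) × 3.63 = 3751/332300.
Target odds = 0.95/0.05 = 19.
Need 1.8ⁿ ≥ 19 ÷ (3751/332300) = 6313700/3751.
1.8¹² ≈1156.83 falls short of 6313700/3751 but 1.8¹³ ≈2082.3 reaches it, so n = 13.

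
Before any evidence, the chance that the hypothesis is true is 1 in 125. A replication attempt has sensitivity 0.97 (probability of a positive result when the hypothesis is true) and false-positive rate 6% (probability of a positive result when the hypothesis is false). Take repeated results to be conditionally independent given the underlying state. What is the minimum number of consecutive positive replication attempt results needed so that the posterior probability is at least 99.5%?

4

Prior odds = 0.008/0.992 = 1/124.
Likelihood ratio of a positive result = 0.97/0.06 = 97/6.
Target posterior odds = 0.995/0.005 = 199.
Need (1/124) × (97/6)ⁿ ≥ 199, i.e. (97/6)ⁿ ≥ 24676.
(97/6)³ = 912673/216 falls short of 24676 but (97/6)⁴ = 88529281/1296 reaches it, so n = 4.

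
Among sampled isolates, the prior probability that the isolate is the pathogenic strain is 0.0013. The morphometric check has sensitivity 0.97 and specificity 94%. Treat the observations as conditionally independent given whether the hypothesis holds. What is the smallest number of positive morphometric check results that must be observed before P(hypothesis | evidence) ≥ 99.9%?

Prior odds = 0.0013/0.9987 = 13/9987.
False-positive rate = 1 − 0.94 = 0.06; likelihood ratio of a positive = 0.97/0.06 = 97/6.
Target posterior odds = 0.999/0.001 = 999.
Need (13/9987) × (97/6)ⁿ ≥ 999, i.e. (97/6)ⁿ ≥ 9977013/13.
(97/6)⁴ = 88529281/1296 falls short of 9977013/13 but (97/6)⁵ ≈1.10434e+06 reaches it, so n = 5.

5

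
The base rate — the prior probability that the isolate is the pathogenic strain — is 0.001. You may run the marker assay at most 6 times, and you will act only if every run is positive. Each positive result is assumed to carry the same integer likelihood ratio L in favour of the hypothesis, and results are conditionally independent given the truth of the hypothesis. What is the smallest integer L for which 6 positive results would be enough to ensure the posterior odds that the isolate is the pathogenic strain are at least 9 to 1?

5

Prior odds = 0.001/0.999 = 1/999.
Target odds = 9.
Need L⁶ ≥ 9 ÷ (1/999) = 8991.
4⁶ = 4096 < 8991 ≤ 15625 = 5⁶, so L = 5.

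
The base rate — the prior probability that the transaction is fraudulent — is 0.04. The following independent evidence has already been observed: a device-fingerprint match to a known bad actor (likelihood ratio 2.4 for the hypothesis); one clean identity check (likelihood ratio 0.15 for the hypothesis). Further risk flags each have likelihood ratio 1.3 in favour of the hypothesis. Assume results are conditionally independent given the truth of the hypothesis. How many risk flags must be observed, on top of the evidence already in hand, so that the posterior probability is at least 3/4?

Prior odds = 0.04/0.96 = 1/24.
Combined Bayes factor of the evidence already in hand = 2.4 × 0.15 = 0.36.
Odds after that evidence = (1/24) × 0.36 = 0.015.
Target odds = 0.75/0.25 = 3.
Need 1.3ⁿ ≥ 3 ÷ 0.015 = 200.
1.3²⁰ ≈190.05 falls short of 200 but 1.3²¹ ≈247.065 reaches it, so n = 21.

21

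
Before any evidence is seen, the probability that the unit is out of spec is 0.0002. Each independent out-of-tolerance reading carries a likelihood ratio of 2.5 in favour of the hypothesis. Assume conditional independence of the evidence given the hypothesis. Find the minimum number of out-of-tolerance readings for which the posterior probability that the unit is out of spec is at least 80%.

Prior odds: 0.0002 ÷ 0.9998 = 1/4999.
Likelihood ratio per out-of-tolerance reading = 2.5.
Target odds: 0.8 ÷ 0.2 = 4.
Need (1/4999) × 2.5ⁿ ≥ 4, i.e. 2.5ⁿ ≥ 19996.
2.5¹⁰ = 9765625/1024 falls short of 19996 but 2.5¹¹ = 48828125/2048 reaches it, so n = 11.

11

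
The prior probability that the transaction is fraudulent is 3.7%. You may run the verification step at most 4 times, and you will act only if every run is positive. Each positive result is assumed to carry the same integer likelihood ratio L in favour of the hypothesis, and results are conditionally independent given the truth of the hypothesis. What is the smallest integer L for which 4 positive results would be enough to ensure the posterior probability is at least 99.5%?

9

Prior odds = 0.037/0.963 = 37/963.
Target odds = 0.995/0.005 = 199.
Need L⁴ ≥ 199 ÷ (37/963) = 191637/37.
8⁴ = 4096 < 191637/37 ≤ 6561 = 9⁴, so L = 9.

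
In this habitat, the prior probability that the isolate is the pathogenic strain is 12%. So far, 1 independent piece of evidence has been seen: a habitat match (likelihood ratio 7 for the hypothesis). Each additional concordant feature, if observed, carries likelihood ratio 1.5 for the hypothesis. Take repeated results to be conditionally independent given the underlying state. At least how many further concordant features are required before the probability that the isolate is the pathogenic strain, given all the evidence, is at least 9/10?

6

Prior odds = 0.12/0.88 = 3/22.
Bayes factor of the evidence already in hand = 7.
Odds after that evidence = (3/22) × 7 = 21/22.
Target odds = 0.9/0.1 = 9.
Need 1.5ⁿ ≥ 9 ÷ (21/22) = 66/7.
1.5⁵ = 7.59375 falls short of 66/7 but 1.5⁶ = 11.390625 reaches it, so n = 6.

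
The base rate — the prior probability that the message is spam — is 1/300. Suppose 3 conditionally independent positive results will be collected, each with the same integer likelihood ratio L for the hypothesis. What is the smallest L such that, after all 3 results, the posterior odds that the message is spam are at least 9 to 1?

Prior odds = (1/300)/(299/300) = 1/299.
Target odds = 9.
Need L³ ≥ 9 ÷ (1/299) = 2691.
13³ = 2197 < 2691 ≤ 2744 = 14³, so L = 14.

14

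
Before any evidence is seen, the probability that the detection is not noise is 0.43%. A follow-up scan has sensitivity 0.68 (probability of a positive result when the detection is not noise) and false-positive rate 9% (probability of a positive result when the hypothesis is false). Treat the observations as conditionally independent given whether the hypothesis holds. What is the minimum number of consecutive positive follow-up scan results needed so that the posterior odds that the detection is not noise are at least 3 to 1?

4

Prior odds = 0.0043/0.9957 = 43/9957.
Likelihood ratio of a positive result = 0.68/0.09 = 68/9.
Target odds = 3.
Require (68/9)ⁿ ≥ 3 ÷ (43/9957) = 29871/43.
(68/9)³ = 314432/729 falls short of 29871/43 but (68/9)⁴ = 21381376/6561 reaches it, so n = 4.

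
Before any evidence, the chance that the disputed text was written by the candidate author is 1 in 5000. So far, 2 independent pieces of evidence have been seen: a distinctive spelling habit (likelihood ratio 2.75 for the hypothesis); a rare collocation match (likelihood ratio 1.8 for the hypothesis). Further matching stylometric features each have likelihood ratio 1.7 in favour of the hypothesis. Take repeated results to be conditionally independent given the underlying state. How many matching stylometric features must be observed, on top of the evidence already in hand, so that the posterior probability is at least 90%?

Prior odds = 0.0002/0.9998 = 1/4999.
Combined Bayes factor of the evidence already in hand = 2.75 × 1.8 = 4.95.
Odds after that evidence = (1/4999) × 4.95 = 99/99980.
Target odds = 0.9/0.1 = 9.
Need 1.7ⁿ ≥ 9 ÷ (99/99980) = 99980/11.
1.7¹⁷ ≈8272.4 falls short of 99980/11 but 1.7¹⁸ ≈14063.1 reaches it, so n = 18.

18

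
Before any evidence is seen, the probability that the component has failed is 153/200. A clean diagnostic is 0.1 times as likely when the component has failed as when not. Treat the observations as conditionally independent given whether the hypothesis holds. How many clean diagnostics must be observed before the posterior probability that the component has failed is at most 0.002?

4

Prior odds: 0.765 ÷ 0.235 = 153/47.
Likelihood ratio per clean diagnostic = 0.1.
Target odds: 0.002 ÷ 0.998 = 1/499.
Need (153/47) × 0.1ⁿ ≤ 1/499, i.e. 0.1ⁿ ≤ 47/76347.
0.1³ = 0.001 is still above 47/76347 but 0.1⁴ = 0.0001 is at or below it, so n = 4.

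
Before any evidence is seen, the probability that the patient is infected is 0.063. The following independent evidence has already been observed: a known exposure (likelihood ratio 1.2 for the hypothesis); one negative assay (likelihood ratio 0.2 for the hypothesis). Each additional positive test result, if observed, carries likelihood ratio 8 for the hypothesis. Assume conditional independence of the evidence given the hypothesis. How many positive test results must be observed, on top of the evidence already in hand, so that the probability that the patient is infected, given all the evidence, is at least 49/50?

4

Prior odds = 0.063/0.937 = 63/937.
Combined Bayes factor of the evidence already in hand = 1.2 × 0.2 = 0.24.
Odds after that evidence = (63/937) × 0.24 = 378/23425.
Target odds = 0.98/0.02 = 49.
Need 8ⁿ ≥ 49 ÷ (378/23425) = 163975/54.
8³ = 512 falls short of 163975/54 but 8⁴ = 4096 reaches it, so n = 4.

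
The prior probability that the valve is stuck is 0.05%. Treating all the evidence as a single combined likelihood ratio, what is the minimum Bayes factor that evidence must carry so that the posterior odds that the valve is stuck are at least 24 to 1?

47976

Prior odds = 0.0005/0.9995 = 1/1999.
Target odds = 24.
Required Bayes factor = 24 ÷ (1/1999) = 47976.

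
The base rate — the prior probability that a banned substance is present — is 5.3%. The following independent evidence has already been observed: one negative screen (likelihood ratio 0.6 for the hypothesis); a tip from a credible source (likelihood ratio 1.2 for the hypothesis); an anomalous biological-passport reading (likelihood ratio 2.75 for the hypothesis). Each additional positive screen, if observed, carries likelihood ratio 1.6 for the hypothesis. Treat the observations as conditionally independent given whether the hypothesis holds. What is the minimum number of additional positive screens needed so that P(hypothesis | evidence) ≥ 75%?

8

Prior odds = 0.053/0.947 = 53/947.
Combined Bayes factor of the evidence already in hand = 0.6 × 1.2 × 2.75 = 1.98.
Odds after that evidence = (53/947) × 1.98 = 5247/47350.
Target odds = 0.75/0.25 = 3.
Need 1.6ⁿ ≥ 3 ÷ (5247/47350) = 47350/1749.
1.6⁷ = 2097152/78125 falls short of 47350/1749 but 1.6⁸ = 16777216/390625 reaches it, so n = 8.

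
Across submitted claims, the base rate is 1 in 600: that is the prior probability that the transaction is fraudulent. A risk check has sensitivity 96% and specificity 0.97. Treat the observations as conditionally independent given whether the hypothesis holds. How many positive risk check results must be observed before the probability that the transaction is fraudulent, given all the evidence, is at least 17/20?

3

Prior odds: (1/600) ÷ (599/600) = 1/599.
False-positive rate = 1 − 0.97 = 0.03; likelihood ratio of a positive = 0.96/0.03 = 32.
Target posterior odds = 0.85/0.15 = 17/3.
Require 32ⁿ ≥ 17/3 ÷ (1/599) = 10183/3.
32² = 1024 falls short of 10183/3 but 32³ = 32768 reaches it, so n = 3.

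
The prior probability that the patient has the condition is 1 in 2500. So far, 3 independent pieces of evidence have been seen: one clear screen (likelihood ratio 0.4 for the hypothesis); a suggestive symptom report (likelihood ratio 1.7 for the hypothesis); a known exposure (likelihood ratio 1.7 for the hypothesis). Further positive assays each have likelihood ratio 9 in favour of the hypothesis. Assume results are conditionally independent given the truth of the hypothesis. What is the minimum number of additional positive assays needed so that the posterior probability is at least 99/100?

Prior odds = 0.0004/0.9996 = 1/2499.
Combined Bayes factor of the evidence already in hand = 0.4 × 1.7 × 1.7 = 1.156.
Odds after that evidence = (1/2499) × 1.156 = 17/36750.
Target odds = 0.99/0.01 = 99.
Need 9ⁿ ≥ 99 ÷ (17/36750) = 3638250/17.
9⁵ = 59049 falls short of 3638250/17 but 9⁶ = 531441 reaches it, so n = 6.

6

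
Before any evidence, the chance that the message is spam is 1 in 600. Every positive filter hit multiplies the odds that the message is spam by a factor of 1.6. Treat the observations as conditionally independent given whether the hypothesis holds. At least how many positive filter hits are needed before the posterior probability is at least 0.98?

22

Prior odds: (1/600) ÷ (599/600) = 1/599.
Likelihood ratio per positive filter hit = 1.6.
Target posterior odds = 0.98/0.02 = 49.
Need (1/599) × 1.6ⁿ ≥ 49, i.e. 1.6ⁿ ≥ 29351.
1.6²¹ ≈19342.8 falls short of 29351 but 1.6²² ≈30948.5 reaches it, so n = 22.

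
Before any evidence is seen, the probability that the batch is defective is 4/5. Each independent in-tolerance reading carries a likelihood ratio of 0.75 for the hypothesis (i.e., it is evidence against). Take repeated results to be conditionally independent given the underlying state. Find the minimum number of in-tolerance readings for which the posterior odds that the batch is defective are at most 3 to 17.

Prior odds: 0.8 ÷ 0.2 = 4.
Likelihood ratio per in-tolerance reading = 0.75.
Target odds = 3/17.
Require 0.75ⁿ ≤ 3/17 ÷ 4 = 3/68.
0.75¹⁰ = 59049/1048576 is still above 3/68 but 0.75¹¹ = 177147/4194304 is at or below it, so n = 11.

11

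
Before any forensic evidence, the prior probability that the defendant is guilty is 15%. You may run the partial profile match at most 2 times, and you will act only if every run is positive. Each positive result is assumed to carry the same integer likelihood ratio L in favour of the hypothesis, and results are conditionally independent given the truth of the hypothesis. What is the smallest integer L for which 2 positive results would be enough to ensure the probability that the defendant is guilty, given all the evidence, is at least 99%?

24

Prior odds = 0.15/0.85 = 3/17.
Target odds = 0.99/0.01 = 99.
Need L² ≥ 99 ÷ (3/17) = 561.
23² = 529 < 561 ≤ 576 = 24², so L = 24.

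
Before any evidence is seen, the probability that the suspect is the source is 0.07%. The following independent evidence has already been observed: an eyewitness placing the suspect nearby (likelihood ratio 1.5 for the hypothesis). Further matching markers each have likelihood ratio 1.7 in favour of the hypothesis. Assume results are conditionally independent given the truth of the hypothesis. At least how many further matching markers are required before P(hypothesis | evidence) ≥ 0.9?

Prior odds = 0.0007/0.9993 = 7/9993.
Bayes factor of the evidence already in hand = 1.5.
Odds after that evidence = (7/9993) × 1.5 = 7/6662.
Target odds = 0.9/0.1 = 9.
Need 1.7ⁿ ≥ 9 ÷ (7/6662) = 59958/7.
1.7¹⁷ ≈8272.4 falls short of 59958/7 but 1.7¹⁸ ≈14063.1 reaches it, so n = 18.

18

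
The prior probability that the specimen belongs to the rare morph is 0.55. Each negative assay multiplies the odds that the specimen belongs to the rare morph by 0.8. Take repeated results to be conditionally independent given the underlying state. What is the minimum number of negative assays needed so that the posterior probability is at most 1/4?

6

Prior odds: 0.55 ÷ 0.45 = 11/9.
Likelihood ratio per negative assay = 0.8.
Target odds: 0.25 ÷ 0.75 = 1/3.
Require 0.8ⁿ ≤ 1/3 ÷ (11/9) = 3/11.
0.8⁵ = 0.32768 is still above 3/11 but 0.8⁶ = 4096/15625 is at or below it, so n = 6.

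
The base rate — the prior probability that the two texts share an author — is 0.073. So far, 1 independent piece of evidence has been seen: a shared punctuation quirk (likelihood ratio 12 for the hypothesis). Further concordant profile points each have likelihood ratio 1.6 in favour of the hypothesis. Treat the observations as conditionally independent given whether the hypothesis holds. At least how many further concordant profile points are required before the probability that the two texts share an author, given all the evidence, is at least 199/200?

Prior odds = 0.073/0.927 = 73/927.
Bayes factor of the evidence already in hand = 12.
Odds after that evidence = (73/927) × 12 = 292/309.
Target odds = 0.995/0.005 = 199.
Need 1.6ⁿ ≥ 199 ÷ (292/309) = 61491/292.
1.6¹¹ ≈175.922 falls short of 61491/292 but 1.6¹² ≈281.475 reaches it, so n = 12.

12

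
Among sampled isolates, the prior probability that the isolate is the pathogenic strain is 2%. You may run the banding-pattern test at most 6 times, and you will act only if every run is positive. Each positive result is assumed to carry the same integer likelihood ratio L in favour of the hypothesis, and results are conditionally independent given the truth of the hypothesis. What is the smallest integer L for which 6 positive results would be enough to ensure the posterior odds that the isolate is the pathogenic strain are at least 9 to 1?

Prior odds = 0.02/0.98 = 1/49.
Target odds = 9.
Need L⁶ ≥ 9 ÷ (1/49) = 441.
2⁶ = 64 < 441 ≤ 729 = 3⁶, so L = 3.

3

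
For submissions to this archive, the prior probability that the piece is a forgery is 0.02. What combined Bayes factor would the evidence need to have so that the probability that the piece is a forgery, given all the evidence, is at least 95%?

931

Prior odds = 0.02/0.98 = 1/49.
Target odds = 0.95/0.05 = 19.
Required Bayes factor = 19 ÷ (1/49) = 931.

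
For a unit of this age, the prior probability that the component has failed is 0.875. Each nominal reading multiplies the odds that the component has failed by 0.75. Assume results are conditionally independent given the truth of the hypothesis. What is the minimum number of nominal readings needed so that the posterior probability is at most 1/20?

Prior odds = 0.875/0.125 = 7.
Likelihood ratio per nominal reading = 0.75.
Target posterior odds = 0.05/0.95 = 1/19.
Require 0.75ⁿ ≤ 1/19 ÷ 7 = 1/133.
0.75¹⁶ ≈0.0100226 is still above 1/133 but 0.75¹⁷ ≈0.00751695 is at or below it, so n = 17.

17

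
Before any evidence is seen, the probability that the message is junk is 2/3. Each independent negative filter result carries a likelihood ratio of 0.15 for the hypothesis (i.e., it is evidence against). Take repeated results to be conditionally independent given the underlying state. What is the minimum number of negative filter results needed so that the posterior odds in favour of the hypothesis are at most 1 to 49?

3

Prior odds = (2/3)/(1/3) = 2.
Likelihood ratio per negative filter result = 0.15.
Target odds = 1/49.
Need 2 × 0.15ⁿ ≤ 1/49, i.e. 0.15ⁿ ≤ 1/98.
0.15² = 0.0225 is still above 1/98 but 0.15³ = 0.003375 is at or below it, so n = 3.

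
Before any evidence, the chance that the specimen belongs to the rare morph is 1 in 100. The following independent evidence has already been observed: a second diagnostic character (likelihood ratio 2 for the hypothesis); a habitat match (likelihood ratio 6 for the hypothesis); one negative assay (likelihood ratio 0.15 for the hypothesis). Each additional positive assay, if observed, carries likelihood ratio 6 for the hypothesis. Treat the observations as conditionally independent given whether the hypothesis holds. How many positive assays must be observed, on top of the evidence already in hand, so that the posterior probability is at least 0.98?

Prior odds = 0.01/0.99 = 1/99.
Combined Bayes factor of the evidence already in hand = 2 × 6 × 0.15 = 1.8.
Odds after that evidence = (1/99) × 1.8 = 1/55.
Target odds = 0.98/0.02 = 49.
Need 6ⁿ ≥ 49 ÷ (1/55) = 2695.
6⁴ = 1296 falls short of 2695 but 6⁵ = 7776 reaches it, so n = 5.

5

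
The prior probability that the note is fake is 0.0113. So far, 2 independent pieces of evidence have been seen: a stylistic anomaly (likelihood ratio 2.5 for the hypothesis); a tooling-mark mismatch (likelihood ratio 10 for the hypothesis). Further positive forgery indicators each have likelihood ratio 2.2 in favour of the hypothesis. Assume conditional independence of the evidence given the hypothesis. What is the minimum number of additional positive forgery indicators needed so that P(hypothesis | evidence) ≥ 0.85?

Prior odds = 0.0113/0.9887 = 113/9887.
Combined Bayes factor of the evidence already in hand = 2.5 × 10 = 25.
Odds after that evidence = (113/9887) × 25 = 2825/9887.
Target odds = 0.85/0.15 = 17/3.
Need 2.2ⁿ ≥ 17/3 ÷ (2825/9887) = 168079/8475.
2.2³ = 10.648 falls short of 168079/8475 but 2.2⁴ = 23.4256 reaches it, so n = 4.

4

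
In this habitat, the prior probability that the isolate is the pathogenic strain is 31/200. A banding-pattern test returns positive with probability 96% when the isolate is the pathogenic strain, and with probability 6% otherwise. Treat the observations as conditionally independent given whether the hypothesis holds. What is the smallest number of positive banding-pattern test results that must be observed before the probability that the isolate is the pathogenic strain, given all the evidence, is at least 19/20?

2

Prior odds = 0.155/0.845 = 31/169.
Likelihood ratio of a positive result = 0.96/0.06 = 16.
Target posterior odds = 0.95/0.05 = 19.
Require 16ⁿ ≥ 19 ÷ (31/169) = 3211/31.
16¹ = 16 falls short of 3211/31 but 16² = 256 reaches it, so n = 2.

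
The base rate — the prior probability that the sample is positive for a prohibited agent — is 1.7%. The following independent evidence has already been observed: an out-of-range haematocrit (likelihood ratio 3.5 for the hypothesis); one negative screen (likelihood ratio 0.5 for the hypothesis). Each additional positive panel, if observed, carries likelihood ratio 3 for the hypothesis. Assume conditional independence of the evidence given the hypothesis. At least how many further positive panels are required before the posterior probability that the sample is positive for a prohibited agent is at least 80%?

5

Prior odds = 0.017/0.983 = 17/983.
Combined Bayes factor of the evidence already in hand = 3.5 × 0.5 = 1.75.
Odds after that evidence = (17/983) × 1.75 = 119/3932.
Target odds = 0.8/0.2 = 4.
Need 3ⁿ ≥ 4 ÷ (119/3932) = 15728/119.
3⁴ = 81 falls short of 15728/119 but 3⁵ = 243 reaches it, so n = 5.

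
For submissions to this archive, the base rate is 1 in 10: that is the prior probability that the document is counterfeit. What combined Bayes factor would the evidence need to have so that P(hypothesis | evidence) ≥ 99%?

891

Prior odds = 0.1/0.9 = 1/9.
Target odds = 0.99/0.01 = 99.
Required Bayes factor = 99 ÷ (1/9) = 891.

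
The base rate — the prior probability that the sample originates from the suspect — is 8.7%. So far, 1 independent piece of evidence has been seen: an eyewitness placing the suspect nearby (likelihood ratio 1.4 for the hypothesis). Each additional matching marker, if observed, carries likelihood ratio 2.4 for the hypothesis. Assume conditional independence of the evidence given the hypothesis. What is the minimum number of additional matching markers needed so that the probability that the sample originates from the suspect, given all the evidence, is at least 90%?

Prior odds = 0.087/0.913 = 87/913.
Bayes factor of the evidence already in hand = 1.4.
Odds after that evidence = (87/913) × 1.4 = 609/4565.
Target odds = 0.9/0.1 = 9.
Need 2.4ⁿ ≥ 9 ÷ (609/4565) = 13695/203.
2.4⁴ = 33.1776 falls short of 13695/203 but 2.4⁵ = 79.62624 reaches it, so n = 5.

5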